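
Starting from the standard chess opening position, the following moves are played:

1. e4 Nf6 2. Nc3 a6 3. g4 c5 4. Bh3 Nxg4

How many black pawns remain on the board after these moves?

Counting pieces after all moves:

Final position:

  a b c d e f g h
  ─────────────────
8│♜ ♞ ♝ ♛ ♚ ♝ · ♜│8
7│· ♟ · ♟ ♟ ♟ ♟ ♟│7
6│♟ · · · · · · ·│6
5│· · ♟ · · · · ·│5
4│· · · · ♙ · ♞ ·│4
3│· · ♘ · · · · ♗│3
2│♙ ♙ ♙ ♙ · ♙ · ♙│2
1│♖ · ♗ ♕ ♔ · ♘ ♖│1
  ─────────────────
  a b c d e f g h


8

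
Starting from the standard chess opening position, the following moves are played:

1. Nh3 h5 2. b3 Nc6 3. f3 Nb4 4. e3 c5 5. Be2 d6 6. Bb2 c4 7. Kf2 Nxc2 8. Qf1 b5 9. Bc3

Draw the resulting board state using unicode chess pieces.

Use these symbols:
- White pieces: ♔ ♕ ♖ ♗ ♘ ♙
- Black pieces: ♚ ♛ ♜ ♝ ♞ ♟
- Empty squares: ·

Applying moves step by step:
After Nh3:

♜ ♞ ♝ ♛ ♚ ♝ ♞ ♜
♟ ♟ ♟ ♟ ♟ ♟ ♟ ♟
· · · · · · · ·
· · · · · · · ·
· · · · · · · ·
· · · · · · · ♘
♙ ♙ ♙ ♙ ♙ ♙ ♙ ♙
♖ ♘ ♗ ♕ ♔ ♗ · ♖


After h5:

♜ ♞ ♝ ♛ ♚ ♝ ♞ ♜
♟ ♟ ♟ ♟ ♟ ♟ ♟ ·
· · · · · · · ·
· · · · · · · ♟
· · · · · · · ·
· · · · · · · ♘
♙ ♙ ♙ ♙ ♙ ♙ ♙ ♙
♖ ♘ ♗ ♕ ♔ ♗ · ♖


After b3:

♜ ♞ ♝ ♛ ♚ ♝ ♞ ♜
♟ ♟ ♟ ♟ ♟ ♟ ♟ ·
· · · · · · · ·
· · · · · · · ♟
· · · · · · · ·
· ♙ · · · · · ♘
♙ · ♙ ♙ ♙ ♙ ♙ ♙
♖ ♘ ♗ ♕ ♔ ♗ · ♖


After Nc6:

♜ · ♝ ♛ ♚ ♝ ♞ ♜
♟ ♟ ♟ ♟ ♟ ♟ ♟ ·
· · ♞ · · · · ·
· · · · · · · ♟
· · · · · · · ·
· ♙ · · · · · ♘
♙ · ♙ ♙ ♙ ♙ ♙ ♙
♖ ♘ ♗ ♕ ♔ ♗ · ♖


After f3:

♜ · ♝ ♛ ♚ ♝ ♞ ♜
♟ ♟ ♟ ♟ ♟ ♟ ♟ ·
· · ♞ · · · · ·
· · · · · · · ♟
· · · · · · · ·
· ♙ · · · ♙ · ♘
♙ · ♙ ♙ ♙ · ♙ ♙
♖ ♘ ♗ ♕ ♔ ♗ · ♖


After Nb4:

♜ · ♝ ♛ ♚ ♝ ♞ ♜
♟ ♟ ♟ ♟ ♟ ♟ ♟ ·
· · · · · · · ·
· · · · · · · ♟
· ♞ · · · · · ·
· ♙ · · · ♙ · ♘
♙ · ♙ ♙ ♙ · ♙ ♙
♖ ♘ ♗ ♕ ♔ ♗ · ♖


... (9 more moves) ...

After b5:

♜ · ♝ ♛ ♚ ♝ ♞ ♜
♟ · · · ♟ ♟ ♟ ·
· · · ♟ · · · ·
· ♟ · · · · · ♟
· · ♟ · · · · ·
· ♙ · · ♙ ♙ · ♘
♙ ♗ ♞ ♙ ♗ ♔ ♙ ♙
♖ ♘ · · · ♕ · ♖


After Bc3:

♜ · ♝ ♛ ♚ ♝ ♞ ♜
♟ · · · ♟ ♟ ♟ ·
· · · ♟ · · · ·
· ♟ · · · · · ♟
· · ♟ · · · · ·
· ♙ ♗ · ♙ ♙ · ♘
♙ · ♞ ♙ ♗ ♔ ♙ ♙
♖ ♘ · · · ♕ · ♖



  a b c d e f g h
  ─────────────────
8│♜ · ♝ ♛ ♚ ♝ ♞ ♜│8
7│♟ · · · ♟ ♟ ♟ ·│7
6│· · · ♟ · · · ·│6
5│· ♟ · · · · · ♟│5
4│· · ♟ · · · · ·│4
3│· ♙ ♗ · ♙ ♙ · ♘│3
2│♙ · ♞ ♙ ♗ ♔ ♙ ♙│2
1│♖ ♘ · · · ♕ · ♖│1
  ─────────────────
  a b c d e f g h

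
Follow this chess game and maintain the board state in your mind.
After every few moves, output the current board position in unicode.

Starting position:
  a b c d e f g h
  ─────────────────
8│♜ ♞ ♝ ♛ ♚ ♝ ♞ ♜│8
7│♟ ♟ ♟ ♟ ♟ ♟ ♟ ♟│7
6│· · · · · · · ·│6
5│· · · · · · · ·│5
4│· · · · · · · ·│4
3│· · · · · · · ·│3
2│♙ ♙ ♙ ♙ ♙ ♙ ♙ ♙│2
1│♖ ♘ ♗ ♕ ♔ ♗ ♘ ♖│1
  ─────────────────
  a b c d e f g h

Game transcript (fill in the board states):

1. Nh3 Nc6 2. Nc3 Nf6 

  a b c d e f g h
  ─────────────────
8│♜ · ♝ ♛ ♚ ♝ · ♜│8
7│♟ ♟ ♟ ♟ ♟ ♟ ♟ ♟│7
6│· · ♞ · · ♞ · ·│6
5│· · · · · · · ·│5
4│· · · · · · · ·│4
3│· · ♘ · · · · ♘│3
2│♙ ♙ ♙ ♙ ♙ ♙ ♙ ♙│2
1│♖ · ♗ ♕ ♔ ♗ · ♖│1
  ─────────────────
  a b c d e f g h

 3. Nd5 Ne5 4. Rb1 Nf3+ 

  a b c d e f g h
  ─────────────────
8│♜ · ♝ ♛ ♚ ♝ · ♜│8
7│♟ ♟ ♟ ♟ ♟ ♟ ♟ ♟│7
6│· · · · · ♞ · ·│6
5│· · · ♘ · · · ·│5
4│· · · · · · · ·│4
3│· · · · · ♞ · ♘│3
2│♙ ♙ ♙ ♙ ♙ ♙ ♙ ♙│2
1│· ♖ ♗ ♕ ♔ ♗ · ♖│1
  ─────────────────
  a b c d e f g h

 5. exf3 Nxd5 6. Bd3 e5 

  a b c d e f g h
  ─────────────────
8│♜ · ♝ ♛ ♚ ♝ · ♜│8
7│♟ ♟ ♟ ♟ · ♟ ♟ ♟│7
6│· · · · · · · ·│6
5│· · · ♞ ♟ · · ·│5
4│· · · · · · · ·│4
3│· · · ♗ · ♙ · ♘│3
2│♙ ♙ ♙ ♙ · ♙ ♙ ♙│2
1│· ♖ ♗ ♕ ♔ · · ♖│1
  ─────────────────
  a b c d e f g h

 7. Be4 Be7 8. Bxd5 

  a b c d e f g h
  ─────────────────
8│♜ · ♝ ♛ ♚ · · ♜│8
7│♟ ♟ ♟ ♟ ♝ ♟ ♟ ♟│7
6│· · · · · · · ·│6
5│· · · ♗ ♟ · · ·│5
4│· · · · · · · ·│4
3│· · · · · ♙ · ♘│3
2│♙ ♙ ♙ ♙ · ♙ ♙ ♙│2
1│· ♖ ♗ ♕ ♔ · · ♖│1
  ─────────────────
  a b c d e f g h


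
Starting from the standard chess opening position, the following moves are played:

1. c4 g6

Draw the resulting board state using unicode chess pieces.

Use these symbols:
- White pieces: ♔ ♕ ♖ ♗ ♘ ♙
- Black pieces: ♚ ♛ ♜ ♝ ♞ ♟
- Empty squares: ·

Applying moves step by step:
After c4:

♜ ♞ ♝ ♛ ♚ ♝ ♞ ♜
♟ ♟ ♟ ♟ ♟ ♟ ♟ ♟
· · · · · · · ·
· · · · · · · ·
· · ♙ · · · · ·
· · · · · · · ·
♙ ♙ · ♙ ♙ ♙ ♙ ♙
♖ ♘ ♗ ♕ ♔ ♗ ♘ ♖


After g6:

♜ ♞ ♝ ♛ ♚ ♝ ♞ ♜
♟ ♟ ♟ ♟ ♟ ♟ · ♟
· · · · · · ♟ ·
· · · · · · · ·
· · ♙ · · · · ·
· · · · · · · ·
♙ ♙ · ♙ ♙ ♙ ♙ ♙
♖ ♘ ♗ ♕ ♔ ♗ ♘ ♖



  a b c d e f g h
  ─────────────────
8│♜ ♞ ♝ ♛ ♚ ♝ ♞ ♜│8
7│♟ ♟ ♟ ♟ ♟ ♟ · ♟│7
6│· · · · · · ♟ ·│6
5│· · · · · · · ·│5
4│· · ♙ · · · · ·│4
3│· · · · · · · ·│3
2│♙ ♙ · ♙ ♙ ♙ ♙ ♙│2
1│♖ ♘ ♗ ♕ ♔ ♗ ♘ ♖│1
  ─────────────────
  a b c d e f g h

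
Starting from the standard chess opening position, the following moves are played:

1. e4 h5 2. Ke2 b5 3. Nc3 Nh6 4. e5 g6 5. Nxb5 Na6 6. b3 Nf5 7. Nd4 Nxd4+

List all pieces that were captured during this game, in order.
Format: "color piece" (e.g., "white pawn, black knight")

Tracking captures:
  Nxb5: captured black pawn
  Nxd4+: captured white knight

black pawn, white knight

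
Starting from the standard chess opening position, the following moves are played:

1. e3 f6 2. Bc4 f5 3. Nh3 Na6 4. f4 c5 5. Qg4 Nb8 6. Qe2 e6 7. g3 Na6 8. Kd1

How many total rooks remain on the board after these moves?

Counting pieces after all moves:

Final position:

  a b c d e f g h
  ─────────────────
8│♜ · ♝ ♛ ♚ ♝ ♞ ♜│8
7│♟ ♟ · ♟ · · ♟ ♟│7
6│♞ · · · ♟ · · ·│6
5│· · ♟ · · ♟ · ·│5
4│· · ♗ · · ♙ · ·│4
3│· · · · ♙ · ♙ ♘│3
2│♙ ♙ ♙ ♙ ♕ · · ♙│2
1│♖ ♘ ♗ ♔ · · · ♖│1
  ─────────────────
  a b c d e f g h


4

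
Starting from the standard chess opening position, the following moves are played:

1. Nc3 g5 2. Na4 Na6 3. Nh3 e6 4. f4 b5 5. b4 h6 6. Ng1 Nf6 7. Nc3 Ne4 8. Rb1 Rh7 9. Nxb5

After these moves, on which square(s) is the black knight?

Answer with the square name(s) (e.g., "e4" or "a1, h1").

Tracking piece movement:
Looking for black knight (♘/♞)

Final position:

  a b c d e f g h
  ─────────────────
8│♜ · ♝ ♛ ♚ ♝ · ·│8
7│♟ · ♟ ♟ · ♟ · ♜│7
6│♞ · · · ♟ · · ♟│6
5│· ♘ · · · · ♟ ·│5
4│· ♙ · · ♞ ♙ · ·│4
3│· · · · · · · ·│3
2│♙ · ♙ ♙ ♙ · ♙ ♙│2
1│· ♖ ♗ ♕ ♔ ♗ ♘ ♖│1
  ─────────────────
  a b c d e f g h


a6, e4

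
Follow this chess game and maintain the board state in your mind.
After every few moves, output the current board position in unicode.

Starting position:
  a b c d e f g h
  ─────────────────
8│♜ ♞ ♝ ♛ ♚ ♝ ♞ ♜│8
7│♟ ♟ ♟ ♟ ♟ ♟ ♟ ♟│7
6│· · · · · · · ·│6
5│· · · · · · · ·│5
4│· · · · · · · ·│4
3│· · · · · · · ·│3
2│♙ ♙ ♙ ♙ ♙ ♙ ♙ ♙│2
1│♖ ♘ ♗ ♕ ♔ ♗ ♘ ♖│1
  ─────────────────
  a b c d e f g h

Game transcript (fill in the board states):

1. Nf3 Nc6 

  a b c d e f g h
  ─────────────────
8│♜ · ♝ ♛ ♚ ♝ ♞ ♜│8
7│♟ ♟ ♟ ♟ ♟ ♟ ♟ ♟│7
6│· · ♞ · · · · ·│6
5│· · · · · · · ·│5
4│· · · · · · · ·│4
3│· · · · · ♘ · ·│3
2│♙ ♙ ♙ ♙ ♙ ♙ ♙ ♙│2
1│♖ ♘ ♗ ♕ ♔ ♗ · ♖│1
  ─────────────────
  a b c d e f g h

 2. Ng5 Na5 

  a b c d e f g h
  ─────────────────
8│♜ · ♝ ♛ ♚ ♝ ♞ ♜│8
7│♟ ♟ ♟ ♟ ♟ ♟ ♟ ♟│7
6│· · · · · · · ·│6
5│♞ · · · · · ♘ ·│5
4│· · · · · · · ·│4
3│· · · · · · · ·│3
2│♙ ♙ ♙ ♙ ♙ ♙ ♙ ♙│2
1│♖ ♘ ♗ ♕ ♔ ♗ · ♖│1
  ─────────────────
  a b c d e f g h

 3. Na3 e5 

  a b c d e f g h
  ─────────────────
8│♜ · ♝ ♛ ♚ ♝ ♞ ♜│8
7│♟ ♟ ♟ ♟ · ♟ ♟ ♟│7
6│· · · · · · · ·│6
5│♞ · · · ♟ · ♘ ·│5
4│· · · · · · · ·│4
3│♘ · · · · · · ·│3
2│♙ ♙ ♙ ♙ ♙ ♙ ♙ ♙│2
1│♖ · ♗ ♕ ♔ ♗ · ♖│1
  ─────────────────
  a b c d e f g h

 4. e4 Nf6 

  a b c d e f g h
  ─────────────────
8│♜ · ♝ ♛ ♚ ♝ · ♜│8
7│♟ ♟ ♟ ♟ · ♟ ♟ ♟│7
6│· · · · · ♞ · ·│6
5│♞ · · · ♟ · ♘ ·│5
4│· · · · ♙ · · ·│4
3│♘ · · · · · · ·│3
2│♙ ♙ ♙ ♙ · ♙ ♙ ♙│2
1│♖ · ♗ ♕ ♔ ♗ · ♖│1
  ─────────────────
  a b c d e f g h



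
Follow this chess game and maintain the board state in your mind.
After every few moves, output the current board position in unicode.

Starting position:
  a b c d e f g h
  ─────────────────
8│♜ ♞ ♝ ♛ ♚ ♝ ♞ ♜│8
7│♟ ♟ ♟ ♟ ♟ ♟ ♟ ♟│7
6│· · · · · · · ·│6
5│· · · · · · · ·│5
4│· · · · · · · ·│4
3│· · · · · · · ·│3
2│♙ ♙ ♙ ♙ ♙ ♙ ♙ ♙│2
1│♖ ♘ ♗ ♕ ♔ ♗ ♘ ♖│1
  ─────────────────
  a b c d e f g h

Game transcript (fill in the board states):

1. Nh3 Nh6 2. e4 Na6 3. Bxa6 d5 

  a b c d e f g h
  ─────────────────
8│♜ · ♝ ♛ ♚ ♝ · ♜│8
7│♟ ♟ ♟ · ♟ ♟ ♟ ♟│7
6│♗ · · · · · · ♞│6
5│· · · ♟ · · · ·│5
4│· · · · ♙ · · ·│4
3│· · · · · · · ♘│3
2│♙ ♙ ♙ ♙ · ♙ ♙ ♙│2
1│♖ ♘ ♗ ♕ ♔ · · ♖│1
  ─────────────────
  a b c d e f g h

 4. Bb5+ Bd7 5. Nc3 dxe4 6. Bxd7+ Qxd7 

  a b c d e f g h
  ─────────────────
8│♜ · · · ♚ ♝ · ♜│8
7│♟ ♟ ♟ ♛ ♟ ♟ ♟ ♟│7
6│· · · · · · · ♞│6
5│· · · · · · · ·│5
4│· · · · ♟ · · ·│4
3│· · ♘ · · · · ♘│3
2│♙ ♙ ♙ ♙ · ♙ ♙ ♙│2
1│♖ · ♗ ♕ ♔ · · ♖│1
  ─────────────────
  a b c d e f g h

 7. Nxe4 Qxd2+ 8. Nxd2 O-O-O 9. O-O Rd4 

  a b c d e f g h
  ─────────────────
8│· · ♚ · · ♝ · ♜│8
7│♟ ♟ ♟ · ♟ ♟ ♟ ♟│7
6│· · · · · · · ♞│6
5│· · · · · · · ·│5
4│· · · ♜ · · · ·│4
3│· · · · · · · ♘│3
2│♙ ♙ ♙ ♘ · ♙ ♙ ♙│2
1│♖ · ♗ ♕ · ♖ ♔ ·│1
  ─────────────────
  a b c d e f g h

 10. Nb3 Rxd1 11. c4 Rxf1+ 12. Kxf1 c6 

  a b c d e f g h
  ─────────────────
8│· · ♚ · · ♝ · ♜│8
7│♟ ♟ · · ♟ ♟ ♟ ♟│7
6│· · ♟ · · · · ♞│6
5│· · · · · · · ·│5
4│· · ♙ · · · · ·│4
3│· ♘ · · · · · ♘│3
2│♙ ♙ · · · ♙ ♙ ♙│2
1│♖ · ♗ · · ♔ · ·│1
  ─────────────────
  a b c d e f g h

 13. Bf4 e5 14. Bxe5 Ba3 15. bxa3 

  a b c d e f g h
  ─────────────────
8│· · ♚ · · · · ♜│8
7│♟ ♟ · · · ♟ ♟ ♟│7
6│· · ♟ · · · · ♞│6
5│· · · · ♗ · · ·│5
4│· · ♙ · · · · ·│4
3│♙ ♘ · · · · · ♘│3
2│♙ · · · · ♙ ♙ ♙│2
1│♖ · · · · ♔ · ·│1
  ─────────────────
  a b c d e f g h


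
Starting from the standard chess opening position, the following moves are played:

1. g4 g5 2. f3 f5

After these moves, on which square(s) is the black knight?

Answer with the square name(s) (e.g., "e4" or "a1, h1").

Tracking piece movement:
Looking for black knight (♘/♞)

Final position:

  a b c d e f g h
  ─────────────────
8│♜ ♞ ♝ ♛ ♚ ♝ ♞ ♜│8
7│♟ ♟ ♟ ♟ ♟ · · ♟│7
6│· · · · · · · ·│6
5│· · · · · ♟ ♟ ·│5
4│· · · · · · ♙ ·│4
3│· · · · · ♙ · ·│3
2│♙ ♙ ♙ ♙ ♙ · · ♙│2
1│♖ ♘ ♗ ♕ ♔ ♗ ♘ ♖│1
  ─────────────────
  a b c d e f g h


b8, g8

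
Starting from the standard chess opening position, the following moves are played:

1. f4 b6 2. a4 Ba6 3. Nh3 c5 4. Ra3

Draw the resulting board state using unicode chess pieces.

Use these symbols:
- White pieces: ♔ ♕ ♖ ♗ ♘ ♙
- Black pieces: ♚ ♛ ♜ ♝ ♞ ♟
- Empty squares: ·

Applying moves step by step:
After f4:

♜ ♞ ♝ ♛ ♚ ♝ ♞ ♜
♟ ♟ ♟ ♟ ♟ ♟ ♟ ♟
· · · · · · · ·
· · · · · · · ·
· · · · · ♙ · ·
· · · · · · · ·
♙ ♙ ♙ ♙ ♙ · ♙ ♙
♖ ♘ ♗ ♕ ♔ ♗ ♘ ♖


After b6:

♜ ♞ ♝ ♛ ♚ ♝ ♞ ♜
♟ · ♟ ♟ ♟ ♟ ♟ ♟
· ♟ · · · · · ·
· · · · · · · ·
· · · · · ♙ · ·
· · · · · · · ·
♙ ♙ ♙ ♙ ♙ · ♙ ♙
♖ ♘ ♗ ♕ ♔ ♗ ♘ ♖


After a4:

♜ ♞ ♝ ♛ ♚ ♝ ♞ ♜
♟ · ♟ ♟ ♟ ♟ ♟ ♟
· ♟ · · · · · ·
· · · · · · · ·
♙ · · · · ♙ · ·
· · · · · · · ·
· ♙ ♙ ♙ ♙ · ♙ ♙
♖ ♘ ♗ ♕ ♔ ♗ ♘ ♖


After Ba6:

♜ ♞ · ♛ ♚ ♝ ♞ ♜
♟ · ♟ ♟ ♟ ♟ ♟ ♟
♝ ♟ · · · · · ·
· · · · · · · ·
♙ · · · · ♙ · ·
· · · · · · · ·
· ♙ ♙ ♙ ♙ · ♙ ♙
♖ ♘ ♗ ♕ ♔ ♗ ♘ ♖


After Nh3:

♜ ♞ · ♛ ♚ ♝ ♞ ♜
♟ · ♟ ♟ ♟ ♟ ♟ ♟
♝ ♟ · · · · · ·
· · · · · · · ·
♙ · · · · ♙ · ·
· · · · · · · ♘
· ♙ ♙ ♙ ♙ · ♙ ♙
♖ ♘ ♗ ♕ ♔ ♗ · ♖


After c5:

♜ ♞ · ♛ ♚ ♝ ♞ ♜
♟ · · ♟ ♟ ♟ ♟ ♟
♝ ♟ · · · · · ·
· · ♟ · · · · ·
♙ · · · · ♙ · ·
· · · · · · · ♘
· ♙ ♙ ♙ ♙ · ♙ ♙
♖ ♘ ♗ ♕ ♔ ♗ · ♖


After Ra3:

♜ ♞ · ♛ ♚ ♝ ♞ ♜
♟ · · ♟ ♟ ♟ ♟ ♟
♝ ♟ · · · · · ·
· · ♟ · · · · ·
♙ · · · · ♙ · ·
♖ · · · · · · ♘
· ♙ ♙ ♙ ♙ · ♙ ♙
· ♘ ♗ ♕ ♔ ♗ · ♖



  a b c d e f g h
  ─────────────────
8│♜ ♞ · ♛ ♚ ♝ ♞ ♜│8
7│♟ · · ♟ ♟ ♟ ♟ ♟│7
6│♝ ♟ · · · · · ·│6
5│· · ♟ · · · · ·│5
4│♙ · · · · ♙ · ·│4
3│♖ · · · · · · ♘│3
2│· ♙ ♙ ♙ ♙ · ♙ ♙│2
1│· ♘ ♗ ♕ ♔ ♗ · ♖│1
  ─────────────────
  a b c d e f g h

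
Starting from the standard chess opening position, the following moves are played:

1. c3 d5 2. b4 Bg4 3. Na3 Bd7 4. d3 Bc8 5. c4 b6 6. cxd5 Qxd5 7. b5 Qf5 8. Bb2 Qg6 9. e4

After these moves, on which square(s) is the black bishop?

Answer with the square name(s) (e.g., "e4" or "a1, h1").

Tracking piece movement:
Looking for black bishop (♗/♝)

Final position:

  a b c d e f g h
  ─────────────────
8│♜ ♞ ♝ · ♚ ♝ ♞ ♜│8
7│♟ · ♟ · ♟ ♟ ♟ ♟│7
6│· ♟ · · · · ♛ ·│6
5│· ♙ · · · · · ·│5
4│· · · · ♙ · · ·│4
3│♘ · · ♙ · · · ·│3
2│♙ ♗ · · · ♙ ♙ ♙│2
1│♖ · · ♕ ♔ ♗ ♘ ♖│1
  ─────────────────
  a b c d e f g h


c8, f8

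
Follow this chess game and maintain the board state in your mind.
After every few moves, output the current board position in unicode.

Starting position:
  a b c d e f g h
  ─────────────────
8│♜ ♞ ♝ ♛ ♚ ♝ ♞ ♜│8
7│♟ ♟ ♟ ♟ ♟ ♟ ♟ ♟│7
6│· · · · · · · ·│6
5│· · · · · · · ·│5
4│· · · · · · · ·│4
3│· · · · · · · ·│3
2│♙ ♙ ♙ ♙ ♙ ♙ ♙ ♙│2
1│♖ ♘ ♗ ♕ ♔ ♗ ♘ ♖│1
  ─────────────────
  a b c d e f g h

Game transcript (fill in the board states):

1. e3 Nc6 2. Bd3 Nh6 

  a b c d e f g h
  ─────────────────
8│♜ · ♝ ♛ ♚ ♝ · ♜│8
7│♟ ♟ ♟ ♟ ♟ ♟ ♟ ♟│7
6│· · ♞ · · · · ♞│6
5│· · · · · · · ·│5
4│· · · · · · · ·│4
3│· · · ♗ ♙ · · ·│3
2│♙ ♙ ♙ ♙ · ♙ ♙ ♙│2
1│♖ ♘ ♗ ♕ ♔ · ♘ ♖│1
  ─────────────────
  a b c d e f g h

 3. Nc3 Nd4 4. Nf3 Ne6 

  a b c d e f g h
  ─────────────────
8│♜ · ♝ ♛ ♚ ♝ · ♜│8
7│♟ ♟ ♟ ♟ ♟ ♟ ♟ ♟│7
6│· · · · ♞ · · ♞│6
5│· · · · · · · ·│5
4│· · · · · · · ·│4
3│· · ♘ ♗ ♙ ♘ · ·│3
2│♙ ♙ ♙ ♙ · ♙ ♙ ♙│2
1│♖ · ♗ ♕ ♔ · · ♖│1
  ─────────────────
  a b c d e f g h

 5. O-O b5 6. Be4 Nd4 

  a b c d e f g h
  ─────────────────
8│♜ · ♝ ♛ ♚ ♝ · ♜│8
7│♟ · ♟ ♟ ♟ ♟ ♟ ♟│7
6│· · · · · · · ♞│6
5│· ♟ · · · · · ·│5
4│· · · ♞ ♗ · · ·│4
3│· · ♘ · ♙ ♘ · ·│3
2│♙ ♙ ♙ ♙ · ♙ ♙ ♙│2
1│♖ · ♗ ♕ · ♖ ♔ ·│1
  ─────────────────
  a b c d e f g h

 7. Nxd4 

  a b c d e f g h
  ─────────────────
8│♜ · ♝ ♛ ♚ ♝ · ♜│8
7│♟ · ♟ ♟ ♟ ♟ ♟ ♟│7
6│· · · · · · · ♞│6
5│· ♟ · · · · · ·│5
4│· · · ♘ ♗ · · ·│4
3│· · ♘ · ♙ · · ·│3
2│♙ ♙ ♙ ♙ · ♙ ♙ ♙│2
1│♖ · ♗ ♕ · ♖ ♔ ·│1
  ─────────────────
  a b c d e f g h


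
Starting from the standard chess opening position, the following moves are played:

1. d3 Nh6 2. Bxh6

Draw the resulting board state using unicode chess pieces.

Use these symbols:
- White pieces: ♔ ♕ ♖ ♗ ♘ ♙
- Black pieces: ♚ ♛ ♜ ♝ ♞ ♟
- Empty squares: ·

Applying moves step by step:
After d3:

♜ ♞ ♝ ♛ ♚ ♝ ♞ ♜
♟ ♟ ♟ ♟ ♟ ♟ ♟ ♟
· · · · · · · ·
· · · · · · · ·
· · · · · · · ·
· · · ♙ · · · ·
♙ ♙ ♙ · ♙ ♙ ♙ ♙
♖ ♘ ♗ ♕ ♔ ♗ ♘ ♖


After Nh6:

♜ ♞ ♝ ♛ ♚ ♝ · ♜
♟ ♟ ♟ ♟ ♟ ♟ ♟ ♟
· · · · · · · ♞
· · · · · · · ·
· · · · · · · ·
· · · ♙ · · · ·
♙ ♙ ♙ · ♙ ♙ ♙ ♙
♖ ♘ ♗ ♕ ♔ ♗ ♘ ♖


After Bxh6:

♜ ♞ ♝ ♛ ♚ ♝ · ♜
♟ ♟ ♟ ♟ ♟ ♟ ♟ ♟
· · · · · · · ♗
· · · · · · · ·
· · · · · · · ·
· · · ♙ · · · ·
♙ ♙ ♙ · ♙ ♙ ♙ ♙
♖ ♘ · ♕ ♔ ♗ ♘ ♖



  a b c d e f g h
  ─────────────────
8│♜ ♞ ♝ ♛ ♚ ♝ · ♜│8
7│♟ ♟ ♟ ♟ ♟ ♟ ♟ ♟│7
6│· · · · · · · ♗│6
5│· · · · · · · ·│5
4│· · · · · · · ·│4
3│· · · ♙ · · · ·│3
2│♙ ♙ ♙ · ♙ ♙ ♙ ♙│2
1│♖ ♘ · ♕ ♔ ♗ ♘ ♖│1
  ─────────────────
  a b c d e f g h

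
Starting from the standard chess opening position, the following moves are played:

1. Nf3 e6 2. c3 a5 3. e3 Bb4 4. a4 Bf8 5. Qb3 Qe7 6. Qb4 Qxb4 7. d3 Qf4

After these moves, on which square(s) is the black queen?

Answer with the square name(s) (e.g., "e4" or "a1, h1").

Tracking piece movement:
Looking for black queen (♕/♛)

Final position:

  a b c d e f g h
  ─────────────────
8│♜ ♞ ♝ · ♚ ♝ ♞ ♜│8
7│· ♟ ♟ ♟ · ♟ ♟ ♟│7
6│· · · · ♟ · · ·│6
5│♟ · · · · · · ·│5
4│♙ · · · · ♛ · ·│4
3│· · ♙ ♙ ♙ ♘ · ·│3
2│· ♙ · · · ♙ ♙ ♙│2
1│♖ ♘ ♗ · ♔ ♗ · ♖│1
  ─────────────────
  a b c d e f g h


f4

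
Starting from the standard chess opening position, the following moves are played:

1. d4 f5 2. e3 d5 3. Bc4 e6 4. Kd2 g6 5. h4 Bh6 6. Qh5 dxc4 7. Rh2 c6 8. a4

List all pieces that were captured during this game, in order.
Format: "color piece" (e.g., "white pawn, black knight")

Tracking captures:
  dxc4: captured white bishop

white bishop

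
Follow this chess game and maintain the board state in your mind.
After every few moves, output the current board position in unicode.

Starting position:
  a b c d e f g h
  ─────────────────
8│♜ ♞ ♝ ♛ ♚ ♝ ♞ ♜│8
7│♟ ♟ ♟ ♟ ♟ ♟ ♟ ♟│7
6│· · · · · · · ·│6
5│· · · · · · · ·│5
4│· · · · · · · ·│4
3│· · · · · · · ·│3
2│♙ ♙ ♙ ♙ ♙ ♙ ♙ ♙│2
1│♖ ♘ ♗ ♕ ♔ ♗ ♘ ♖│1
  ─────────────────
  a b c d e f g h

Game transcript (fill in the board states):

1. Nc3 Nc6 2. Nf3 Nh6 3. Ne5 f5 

  a b c d e f g h
  ─────────────────
8│♜ · ♝ ♛ ♚ ♝ · ♜│8
7│♟ ♟ ♟ ♟ ♟ · ♟ ♟│7
6│· · ♞ · · · · ♞│6
5│· · · · ♘ ♟ · ·│5
4│· · · · · · · ·│4
3│· · ♘ · · · · ·│3
2│♙ ♙ ♙ ♙ ♙ ♙ ♙ ♙│2
1│♖ · ♗ ♕ ♔ ♗ · ♖│1
  ─────────────────
  a b c d e f g h

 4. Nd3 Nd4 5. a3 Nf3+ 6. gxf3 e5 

  a b c d e f g h
  ─────────────────
8│♜ · ♝ ♛ ♚ ♝ · ♜│8
7│♟ ♟ ♟ ♟ · · ♟ ♟│7
6│· · · · · · · ♞│6
5│· · · · ♟ ♟ · ·│5
4│· · · · · · · ·│4
3│♙ · ♘ ♘ · ♙ · ·│3
2│· ♙ ♙ ♙ ♙ ♙ · ♙│2
1│♖ · ♗ ♕ ♔ ♗ · ♖│1
  ─────────────────
  a b c d e f g h

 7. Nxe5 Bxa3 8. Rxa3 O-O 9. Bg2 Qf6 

  a b c d e f g h
  ─────────────────
8│♜ · ♝ · · ♜ ♚ ·│8
7│♟ ♟ ♟ ♟ · · ♟ ♟│7
6│· · · · · ♛ · ♞│6
5│· · · · ♘ ♟ · ·│5
4│· · · · · · · ·│4
3│♖ · ♘ · · ♙ · ·│3
2│· ♙ ♙ ♙ ♙ ♙ ♗ ♙│2
1│· · ♗ ♕ ♔ · · ♖│1
  ─────────────────
  a b c d e f g h

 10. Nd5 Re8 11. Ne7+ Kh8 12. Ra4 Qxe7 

  a b c d e f g h
  ─────────────────
8│♜ · ♝ · ♜ · · ♚│8
7│♟ ♟ ♟ ♟ ♛ · ♟ ♟│7
6│· · · · · · · ♞│6
5│· · · · ♘ ♟ · ·│5
4│♖ · · · · · · ·│4
3│· · · · · ♙ · ·│3
2│· ♙ ♙ ♙ ♙ ♙ ♗ ♙│2
1│· · ♗ ♕ ♔ · · ♖│1
  ─────────────────
  a b c d e f g h

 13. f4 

  a b c d e f g h
  ─────────────────
8│♜ · ♝ · ♜ · · ♚│8
7│♟ ♟ ♟ ♟ ♛ · ♟ ♟│7
6│· · · · · · · ♞│6
5│· · · · ♘ ♟ · ·│5
4│♖ · · · · ♙ · ·│4
3│· · · · · · · ·│3
2│· ♙ ♙ ♙ ♙ ♙ ♗ ♙│2
1│· · ♗ ♕ ♔ · · ♖│1
  ─────────────────
  a b c d e f g h


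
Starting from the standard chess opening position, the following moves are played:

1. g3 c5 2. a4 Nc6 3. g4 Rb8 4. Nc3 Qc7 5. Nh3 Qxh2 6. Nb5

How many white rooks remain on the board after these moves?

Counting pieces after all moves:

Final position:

  a b c d e f g h
  ─────────────────
8│· ♜ ♝ · ♚ ♝ ♞ ♜│8
7│♟ ♟ · ♟ ♟ ♟ ♟ ♟│7
6│· · ♞ · · · · ·│6
5│· ♘ ♟ · · · · ·│5
4│♙ · · · · · ♙ ·│4
3│· · · · · · · ♘│3
2│· ♙ ♙ ♙ ♙ ♙ · ♛│2
1│♖ · ♗ ♕ ♔ ♗ · ♖│1
  ─────────────────
  a b c d e f g h


2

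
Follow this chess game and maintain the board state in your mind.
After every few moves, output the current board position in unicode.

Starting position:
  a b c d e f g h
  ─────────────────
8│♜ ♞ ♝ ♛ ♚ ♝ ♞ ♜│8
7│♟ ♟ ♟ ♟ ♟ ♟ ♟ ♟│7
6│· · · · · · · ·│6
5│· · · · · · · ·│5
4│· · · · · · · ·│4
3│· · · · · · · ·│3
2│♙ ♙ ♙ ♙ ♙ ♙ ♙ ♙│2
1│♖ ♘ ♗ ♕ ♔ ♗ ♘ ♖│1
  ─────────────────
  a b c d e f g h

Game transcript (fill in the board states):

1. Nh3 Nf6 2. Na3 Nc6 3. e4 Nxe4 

  a b c d e f g h
  ─────────────────
8│♜ · ♝ ♛ ♚ ♝ · ♜│8
7│♟ ♟ ♟ ♟ ♟ ♟ ♟ ♟│7
6│· · ♞ · · · · ·│6
5│· · · · · · · ·│5
4│· · · · ♞ · · ·│4
3│♘ · · · · · · ♘│3
2│♙ ♙ ♙ ♙ · ♙ ♙ ♙│2
1│♖ · ♗ ♕ ♔ ♗ · ♖│1
  ─────────────────
  a b c d e f g h

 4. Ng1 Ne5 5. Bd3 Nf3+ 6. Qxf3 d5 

  a b c d e f g h
  ─────────────────
8│♜ · ♝ ♛ ♚ ♝ · ♜│8
7│♟ ♟ ♟ · ♟ ♟ ♟ ♟│7
6│· · · · · · · ·│6
5│· · · ♟ · · · ·│5
4│· · · · ♞ · · ·│4
3│♘ · · ♗ · ♕ · ·│3
2│♙ ♙ ♙ ♙ · ♙ ♙ ♙│2
1│♖ · ♗ · ♔ · ♘ ♖│1
  ─────────────────
  a b c d e f g h

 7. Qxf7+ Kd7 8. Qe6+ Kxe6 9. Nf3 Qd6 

  a b c d e f g h
  ─────────────────
8│♜ · ♝ · · ♝ · ♜│8
7│♟ ♟ ♟ · ♟ · ♟ ♟│7
6│· · · ♛ ♚ · · ·│6
5│· · · ♟ · · · ·│5
4│· · · · ♞ · · ·│4
3│♘ · · ♗ · ♘ · ·│3
2│♙ ♙ ♙ ♙ · ♙ ♙ ♙│2
1│♖ · ♗ · ♔ · · ♖│1
  ─────────────────
  a b c d e f g h

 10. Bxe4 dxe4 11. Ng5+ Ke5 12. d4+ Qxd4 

  a b c d e f g h
  ─────────────────
8│♜ · ♝ · · ♝ · ♜│8
7│♟ ♟ ♟ · ♟ · ♟ ♟│7
6│· · · · · · · ·│6
5│· · · · ♚ · ♘ ·│5
4│· · · ♛ ♟ · · ·│4
3│♘ · · · · · · ·│3
2│♙ ♙ ♙ · · ♙ ♙ ♙│2
1│♖ · ♗ · ♔ · · ♖│1
  ─────────────────
  a b c d e f g h

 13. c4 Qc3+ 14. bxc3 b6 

  a b c d e f g h
  ─────────────────
8│♜ · ♝ · · ♝ · ♜│8
7│♟ · ♟ · ♟ · ♟ ♟│7
6│· ♟ · · · · · ·│6
5│· · · · ♚ · ♘ ·│5
4│· · ♙ · ♟ · · ·│4
3│♘ · ♙ · · · · ·│3
2│♙ · · · · ♙ ♙ ♙│2
1│♖ · ♗ · ♔ · · ♖│1
  ─────────────────
  a b c d e f g h


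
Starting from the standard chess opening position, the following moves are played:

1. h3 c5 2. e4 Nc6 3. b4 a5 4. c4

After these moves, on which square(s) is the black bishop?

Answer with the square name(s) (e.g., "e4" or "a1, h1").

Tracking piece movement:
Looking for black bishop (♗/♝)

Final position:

  a b c d e f g h
  ─────────────────
8│♜ · ♝ ♛ ♚ ♝ ♞ ♜│8
7│· ♟ · ♟ ♟ ♟ ♟ ♟│7
6│· · ♞ · · · · ·│6
5│♟ · ♟ · · · · ·│5
4│· ♙ ♙ · ♙ · · ·│4
3│· · · · · · · ♙│3
2│♙ · · ♙ · ♙ ♙ ·│2
1│♖ ♘ ♗ ♕ ♔ ♗ ♘ ♖│1
  ─────────────────
  a b c d e f g h


c8, f8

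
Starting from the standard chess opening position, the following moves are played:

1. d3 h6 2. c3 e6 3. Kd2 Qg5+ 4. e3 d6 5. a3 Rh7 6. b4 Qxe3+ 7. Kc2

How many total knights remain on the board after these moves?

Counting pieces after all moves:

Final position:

  a b c d e f g h
  ─────────────────
8│♜ ♞ ♝ · ♚ ♝ ♞ ·│8
7│♟ ♟ ♟ · · ♟ ♟ ♜│7
6│· · · ♟ ♟ · · ♟│6
5│· · · · · · · ·│5
4│· ♙ · · · · · ·│4
3│♙ · ♙ ♙ ♛ · · ·│3
2│· · ♔ · · ♙ ♙ ♙│2
1│♖ ♘ ♗ ♕ · ♗ ♘ ♖│1
  ─────────────────
  a b c d e f g h


4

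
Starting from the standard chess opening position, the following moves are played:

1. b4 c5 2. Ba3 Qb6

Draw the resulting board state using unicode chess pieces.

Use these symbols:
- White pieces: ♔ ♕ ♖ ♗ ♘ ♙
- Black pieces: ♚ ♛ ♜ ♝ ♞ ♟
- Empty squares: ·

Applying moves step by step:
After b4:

♜ ♞ ♝ ♛ ♚ ♝ ♞ ♜
♟ ♟ ♟ ♟ ♟ ♟ ♟ ♟
· · · · · · · ·
· · · · · · · ·
· ♙ · · · · · ·
· · · · · · · ·
♙ · ♙ ♙ ♙ ♙ ♙ ♙
♖ ♘ ♗ ♕ ♔ ♗ ♘ ♖


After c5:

♜ ♞ ♝ ♛ ♚ ♝ ♞ ♜
♟ ♟ · ♟ ♟ ♟ ♟ ♟
· · · · · · · ·
· · ♟ · · · · ·
· ♙ · · · · · ·
· · · · · · · ·
♙ · ♙ ♙ ♙ ♙ ♙ ♙
♖ ♘ ♗ ♕ ♔ ♗ ♘ ♖


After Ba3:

♜ ♞ ♝ ♛ ♚ ♝ ♞ ♜
♟ ♟ · ♟ ♟ ♟ ♟ ♟
· · · · · · · ·
· · ♟ · · · · ·
· ♙ · · · · · ·
♗ · · · · · · ·
♙ · ♙ ♙ ♙ ♙ ♙ ♙
♖ ♘ · ♕ ♔ ♗ ♘ ♖


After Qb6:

♜ ♞ ♝ · ♚ ♝ ♞ ♜
♟ ♟ · ♟ ♟ ♟ ♟ ♟
· ♛ · · · · · ·
· · ♟ · · · · ·
· ♙ · · · · · ·
♗ · · · · · · ·
♙ · ♙ ♙ ♙ ♙ ♙ ♙
♖ ♘ · ♕ ♔ ♗ ♘ ♖



  a b c d e f g h
  ─────────────────
8│♜ ♞ ♝ · ♚ ♝ ♞ ♜│8
7│♟ ♟ · ♟ ♟ ♟ ♟ ♟│7
6│· ♛ · · · · · ·│6
5│· · ♟ · · · · ·│5
4│· ♙ · · · · · ·│4
3│♗ · · · · · · ·│3
2│♙ · ♙ ♙ ♙ ♙ ♙ ♙│2
1│♖ ♘ · ♕ ♔ ♗ ♘ ♖│1
  ─────────────────
  a b c d e f g h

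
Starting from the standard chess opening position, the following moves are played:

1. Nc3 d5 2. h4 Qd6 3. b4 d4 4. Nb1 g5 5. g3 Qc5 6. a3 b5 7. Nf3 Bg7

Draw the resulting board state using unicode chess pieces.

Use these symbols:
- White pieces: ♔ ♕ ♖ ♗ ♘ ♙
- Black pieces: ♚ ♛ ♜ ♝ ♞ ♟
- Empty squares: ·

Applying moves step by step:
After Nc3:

♜ ♞ ♝ ♛ ♚ ♝ ♞ ♜
♟ ♟ ♟ ♟ ♟ ♟ ♟ ♟
· · · · · · · ·
· · · · · · · ·
· · · · · · · ·
· · ♘ · · · · ·
♙ ♙ ♙ ♙ ♙ ♙ ♙ ♙
♖ · ♗ ♕ ♔ ♗ ♘ ♖


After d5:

♜ ♞ ♝ ♛ ♚ ♝ ♞ ♜
♟ ♟ ♟ · ♟ ♟ ♟ ♟
· · · · · · · ·
· · · ♟ · · · ·
· · · · · · · ·
· · ♘ · · · · ·
♙ ♙ ♙ ♙ ♙ ♙ ♙ ♙
♖ · ♗ ♕ ♔ ♗ ♘ ♖


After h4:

♜ ♞ ♝ ♛ ♚ ♝ ♞ ♜
♟ ♟ ♟ · ♟ ♟ ♟ ♟
· · · · · · · ·
· · · ♟ · · · ·
· · · · · · · ♙
· · ♘ · · · · ·
♙ ♙ ♙ ♙ ♙ ♙ ♙ ·
♖ · ♗ ♕ ♔ ♗ ♘ ♖


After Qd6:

♜ ♞ ♝ · ♚ ♝ ♞ ♜
♟ ♟ ♟ · ♟ ♟ ♟ ♟
· · · ♛ · · · ·
· · · ♟ · · · ·
· · · · · · · ♙
· · ♘ · · · · ·
♙ ♙ ♙ ♙ ♙ ♙ ♙ ·
♖ · ♗ ♕ ♔ ♗ ♘ ♖


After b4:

♜ ♞ ♝ · ♚ ♝ ♞ ♜
♟ ♟ ♟ · ♟ ♟ ♟ ♟
· · · ♛ · · · ·
· · · ♟ · · · ·
· ♙ · · · · · ♙
· · ♘ · · · · ·
♙ · ♙ ♙ ♙ ♙ ♙ ·
♖ · ♗ ♕ ♔ ♗ ♘ ♖


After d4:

♜ ♞ ♝ · ♚ ♝ ♞ ♜
♟ ♟ ♟ · ♟ ♟ ♟ ♟
· · · ♛ · · · ·
· · · · · · · ·
· ♙ · ♟ · · · ♙
· · ♘ · · · · ·
♙ · ♙ ♙ ♙ ♙ ♙ ·
♖ · ♗ ♕ ♔ ♗ ♘ ♖


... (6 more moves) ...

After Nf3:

♜ ♞ ♝ · ♚ ♝ ♞ ♜
♟ · ♟ · ♟ ♟ · ♟
· · · · · · · ·
· ♟ ♛ · · · ♟ ·
· ♙ · ♟ · · · ♙
♙ · · · · ♘ ♙ ·
· · ♙ ♙ ♙ ♙ · ·
♖ ♘ ♗ ♕ ♔ ♗ · ♖


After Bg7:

♜ ♞ ♝ · ♚ · ♞ ♜
♟ · ♟ · ♟ ♟ ♝ ♟
· · · · · · · ·
· ♟ ♛ · · · ♟ ·
· ♙ · ♟ · · · ♙
♙ · · · · ♘ ♙ ·
· · ♙ ♙ ♙ ♙ · ·
♖ ♘ ♗ ♕ ♔ ♗ · ♖



  a b c d e f g h
  ─────────────────
8│♜ ♞ ♝ · ♚ · ♞ ♜│8
7│♟ · ♟ · ♟ ♟ ♝ ♟│7
6│· · · · · · · ·│6
5│· ♟ ♛ · · · ♟ ·│5
4│· ♙ · ♟ · · · ♙│4
3│♙ · · · · ♘ ♙ ·│3
2│· · ♙ ♙ ♙ ♙ · ·│2
1│♖ ♘ ♗ ♕ ♔ ♗ · ♖│1
  ─────────────────
  a b c d e f g h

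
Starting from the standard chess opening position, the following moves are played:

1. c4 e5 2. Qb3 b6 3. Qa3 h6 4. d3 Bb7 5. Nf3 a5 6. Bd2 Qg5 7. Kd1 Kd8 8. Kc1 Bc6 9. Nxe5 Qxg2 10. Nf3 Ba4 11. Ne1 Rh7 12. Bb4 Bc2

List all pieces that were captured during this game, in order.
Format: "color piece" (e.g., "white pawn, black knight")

Tracking captures:
  Nxe5: captured black pawn
  Qxg2: captured white pawn

black pawn, white pawn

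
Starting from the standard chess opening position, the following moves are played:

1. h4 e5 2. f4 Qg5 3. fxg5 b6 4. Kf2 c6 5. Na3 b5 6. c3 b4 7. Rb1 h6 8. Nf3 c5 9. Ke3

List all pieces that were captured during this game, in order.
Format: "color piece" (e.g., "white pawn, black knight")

Tracking captures:
  fxg5: captured black queen

black queen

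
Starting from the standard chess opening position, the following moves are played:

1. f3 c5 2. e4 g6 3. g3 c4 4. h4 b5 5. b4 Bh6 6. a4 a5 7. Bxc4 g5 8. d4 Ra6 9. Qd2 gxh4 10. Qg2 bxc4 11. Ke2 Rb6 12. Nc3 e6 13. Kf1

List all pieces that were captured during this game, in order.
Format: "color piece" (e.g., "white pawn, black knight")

Tracking captures:
  Bxc4: captured black pawn
  gxh4: captured white pawn
  bxc4: captured white bishop

black pawn, white pawn, white bishop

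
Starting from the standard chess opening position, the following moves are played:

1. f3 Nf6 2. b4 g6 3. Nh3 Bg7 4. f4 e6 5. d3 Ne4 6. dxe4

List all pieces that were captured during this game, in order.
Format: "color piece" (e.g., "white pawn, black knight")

Tracking captures:
  dxe4: captured black knight

black knight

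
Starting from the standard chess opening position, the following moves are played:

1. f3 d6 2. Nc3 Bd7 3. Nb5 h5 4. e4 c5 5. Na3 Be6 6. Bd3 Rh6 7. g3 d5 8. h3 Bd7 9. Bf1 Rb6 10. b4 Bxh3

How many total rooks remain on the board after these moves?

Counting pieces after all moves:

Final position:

  a b c d e f g h
  ─────────────────
8│♜ ♞ · ♛ ♚ ♝ ♞ ·│8
7│♟ ♟ · · ♟ ♟ ♟ ·│7
6│· ♜ · · · · · ·│6
5│· · ♟ ♟ · · · ♟│5
4│· ♙ · · ♙ · · ·│4
3│♘ · · · · ♙ ♙ ♝│3
2│♙ · ♙ ♙ · · · ·│2
1│♖ · ♗ ♕ ♔ ♗ ♘ ♖│1
  ─────────────────
  a b c d e f g h


4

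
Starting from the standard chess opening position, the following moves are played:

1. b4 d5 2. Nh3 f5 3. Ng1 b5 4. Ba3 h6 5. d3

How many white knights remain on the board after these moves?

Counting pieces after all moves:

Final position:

  a b c d e f g h
  ─────────────────
8│♜ ♞ ♝ ♛ ♚ ♝ ♞ ♜│8
7│♟ · ♟ · ♟ · ♟ ·│7
6│· · · · · · · ♟│6
5│· ♟ · ♟ · ♟ · ·│5
4│· ♙ · · · · · ·│4
3│♗ · · ♙ · · · ·│3
2│♙ · ♙ · ♙ ♙ ♙ ♙│2
1│♖ ♘ · ♕ ♔ ♗ ♘ ♖│1
  ─────────────────
  a b c d e f g h


2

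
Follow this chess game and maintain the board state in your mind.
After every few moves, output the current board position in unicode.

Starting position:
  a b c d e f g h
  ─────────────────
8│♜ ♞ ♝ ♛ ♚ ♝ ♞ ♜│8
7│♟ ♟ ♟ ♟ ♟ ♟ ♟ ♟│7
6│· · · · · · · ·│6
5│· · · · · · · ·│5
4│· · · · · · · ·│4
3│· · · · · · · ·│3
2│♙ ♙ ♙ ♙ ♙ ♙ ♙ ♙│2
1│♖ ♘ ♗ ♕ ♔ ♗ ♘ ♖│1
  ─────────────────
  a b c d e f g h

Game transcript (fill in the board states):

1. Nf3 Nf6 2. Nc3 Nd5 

  a b c d e f g h
  ─────────────────
8│♜ ♞ ♝ ♛ ♚ ♝ · ♜│8
7│♟ ♟ ♟ ♟ ♟ ♟ ♟ ♟│7
6│· · · · · · · ·│6
5│· · · ♞ · · · ·│5
4│· · · · · · · ·│4
3│· · ♘ · · ♘ · ·│3
2│♙ ♙ ♙ ♙ ♙ ♙ ♙ ♙│2
1│♖ · ♗ ♕ ♔ ♗ · ♖│1
  ─────────────────
  a b c d e f g h

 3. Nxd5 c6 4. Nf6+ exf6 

  a b c d e f g h
  ─────────────────
8│♜ ♞ ♝ ♛ ♚ ♝ · ♜│8
7│♟ ♟ · ♟ · ♟ ♟ ♟│7
6│· · ♟ · · ♟ · ·│6
5│· · · · · · · ·│5
4│· · · · · · · ·│4
3│· · · · · ♘ · ·│3
2│♙ ♙ ♙ ♙ ♙ ♙ ♙ ♙│2
1│♖ · ♗ ♕ ♔ ♗ · ♖│1
  ─────────────────
  a b c d e f g h

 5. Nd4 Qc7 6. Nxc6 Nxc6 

  a b c d e f g h
  ─────────────────
8│♜ · ♝ · ♚ ♝ · ♜│8
7│♟ ♟ ♛ ♟ · ♟ ♟ ♟│7
6│· · ♞ · · ♟ · ·│6
5│· · · · · · · ·│5
4│· · · · · · · ·│4
3│· · · · · · · ·│3
2│♙ ♙ ♙ ♙ ♙ ♙ ♙ ♙│2
1│♖ · ♗ ♕ ♔ ♗ · ♖│1
  ─────────────────
  a b c d e f g h

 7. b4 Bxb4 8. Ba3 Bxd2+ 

  a b c d e f g h
  ─────────────────
8│♜ · ♝ · ♚ · · ♜│8
7│♟ ♟ ♛ ♟ · ♟ ♟ ♟│7
6│· · ♞ · · ♟ · ·│6
5│· · · · · · · ·│5
4│· · · · · · · ·│4
3│♗ · · · · · · ·│3
2│♙ · ♙ ♝ ♙ ♙ ♙ ♙│2
1│♖ · · ♕ ♔ ♗ · ♖│1
  ─────────────────
  a b c d e f g h

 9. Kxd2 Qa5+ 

  a b c d e f g h
  ─────────────────
8│♜ · ♝ · ♚ · · ♜│8
7│♟ ♟ · ♟ · ♟ ♟ ♟│7
6│· · ♞ · · ♟ · ·│6
5│♛ · · · · · · ·│5
4│· · · · · · · ·│4
3│♗ · · · · · · ·│3
2│♙ · ♙ ♔ ♙ ♙ ♙ ♙│2
1│♖ · · ♕ · ♗ · ♖│1
  ─────────────────
  a b c d e f g h
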